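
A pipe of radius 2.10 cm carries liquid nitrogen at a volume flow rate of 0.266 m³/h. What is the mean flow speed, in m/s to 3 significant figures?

0.0533 m/s

Q = 0.266 m³/h = 0.0000739 m³/s.
v = Q/A = 0.0000739 / 0.00139 = 0.0533 m/s.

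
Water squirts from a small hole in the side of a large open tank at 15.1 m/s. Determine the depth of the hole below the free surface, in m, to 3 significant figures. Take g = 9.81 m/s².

11.6 m

Inverting v = √(2gh) gives h = v² / 2g.
h = 15.1²/(2·9.81) = 228/19.62 = 11.6 m.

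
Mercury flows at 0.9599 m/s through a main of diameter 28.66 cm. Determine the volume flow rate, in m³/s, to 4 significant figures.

Q = 0.06193 m³/s

Q = A·v = 0.06451 m² × 0.9599 m/s = 0.06193 m³/s.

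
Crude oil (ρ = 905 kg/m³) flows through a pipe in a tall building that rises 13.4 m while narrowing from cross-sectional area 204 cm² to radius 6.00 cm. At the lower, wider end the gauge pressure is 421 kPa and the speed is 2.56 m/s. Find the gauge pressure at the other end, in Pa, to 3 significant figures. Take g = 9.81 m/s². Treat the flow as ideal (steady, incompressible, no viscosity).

The volume flow rate is constant, so v₂ = (A₁/A₂)v₁ = (204/113)·2.56 = 4.62 m/s.
Applying Bernoulli between the two ends and solving for P₂: P₂ = P₁ + ½ρ(v₁² − v₂²) − ρgΔh.
P₂ = 421000 + ½·905·(2.56² − 4.62²) − 905·9.81·(+13.4) = 421000 + (-6680) − (119000) = 295000 Pa.

295000 Pa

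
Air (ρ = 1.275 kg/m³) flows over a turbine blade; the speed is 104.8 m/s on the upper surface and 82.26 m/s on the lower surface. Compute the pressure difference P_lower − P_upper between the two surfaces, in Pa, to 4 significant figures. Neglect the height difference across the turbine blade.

Bernoulli (same height): P_lower − P_upper = ½ρ(v_upper² − v_lower²).
ΔP = ½·1.275·(104.8² − 82.26²) = 2688 Pa.

ΔP = 2688 Pa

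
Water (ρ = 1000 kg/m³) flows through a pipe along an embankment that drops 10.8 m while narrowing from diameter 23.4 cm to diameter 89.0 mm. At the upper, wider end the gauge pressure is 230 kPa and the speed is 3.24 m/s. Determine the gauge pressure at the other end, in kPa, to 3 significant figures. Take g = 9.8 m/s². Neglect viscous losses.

The volume flow rate is constant, so v₂ = (A₁/A₂)v₁ = (430/62.2)·3.24 = 22.4 m/s.
Bernoulli: P₁ + ½ρv₁² + ρg h₁ = P₂ + ½ρv₂² + ρg h₂, so P₂ = P₁ + ½ρ(v₁² − v₂²) − ρg(h₂ − h₁).
P₂ = 230000 + ½·1000·(3.24² − 22.4²) − 1000·9.8·(−10.8) = 230000 + (-246000) − (-106000) = 90300 Pa.

P₂ ≈ 90.3 kPa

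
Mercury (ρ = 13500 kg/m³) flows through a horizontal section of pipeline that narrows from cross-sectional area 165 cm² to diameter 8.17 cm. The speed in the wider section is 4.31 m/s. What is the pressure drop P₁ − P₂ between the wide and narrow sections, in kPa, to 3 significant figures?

By continuity, v₂ = v₁·A₁/A₂ = 4.31·(165/52.4) = 13.6 m/s.
Bernoulli (h₁ = h₂): P₁ − P₂ = ½ρ(v₂² − v₁²).
P₁ − P₂ = ½·13500·(13.6² − 4.31²) = ½·13500·165 = 1120000 Pa.

ΔP ≈ 1120 kPa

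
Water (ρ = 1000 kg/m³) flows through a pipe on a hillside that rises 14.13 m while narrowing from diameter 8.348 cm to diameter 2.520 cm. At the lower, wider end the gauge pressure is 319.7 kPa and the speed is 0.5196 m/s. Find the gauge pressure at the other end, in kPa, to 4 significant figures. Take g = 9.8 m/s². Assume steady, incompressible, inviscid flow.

The volume flow rate is constant, so v₂ = (A₁/A₂)v₁ = (54.73/4.988)·0.5196 = 5.702 m/s.
Applying Bernoulli between the two ends and solving for P₂: P₂ = P₁ + ½ρ(v₁² − v₂²) − ρgΔh.
P₂ = 319700 + ½·1000·(0.5196² − 5.702²) − 1000·9.8·(+14.13) = 319700 + (-16120) − (138500) = 165100 Pa.

P₂ ≈ 165.1 kPa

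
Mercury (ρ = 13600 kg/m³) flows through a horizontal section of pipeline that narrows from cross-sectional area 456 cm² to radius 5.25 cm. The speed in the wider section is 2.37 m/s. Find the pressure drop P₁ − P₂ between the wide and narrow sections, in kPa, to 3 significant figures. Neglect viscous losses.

Continuity gives A₁v₁ = A₂v₂, so v₂ = (456 cm²)/(86.6 cm²) × 2.37 m/s = 12.5 m/s.
With no height change, Bernoulli's equation is P₁ + ½ρv₁² = P₂ + ½ρv₂².
P₁ − P₂ = ½·13600·(12.5² − 2.37²) = ½·13600·150 = 1020000 Pa.

ΔP ≈ 1020 kPa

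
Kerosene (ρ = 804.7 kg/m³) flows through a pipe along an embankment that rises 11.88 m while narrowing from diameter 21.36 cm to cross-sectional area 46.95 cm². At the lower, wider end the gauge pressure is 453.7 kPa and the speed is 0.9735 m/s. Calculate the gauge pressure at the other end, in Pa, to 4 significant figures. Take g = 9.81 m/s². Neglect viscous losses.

Mass conservation (A₁v₁ = A₂v₂) gives v₂ = 0.9735 × 358.3/46.95 = 7.430 m/s.
Bernoulli: P₁ + ½ρv₁² + ρg h₁ = P₂ + ½ρv₂² + ρg h₂, so P₂ = P₁ + ½ρ(v₁² − v₂²) − ρg(h₂ − h₁).
P₂ = 453700 + ½·804.7·(0.9735² − 7.430²) − 804.7·9.81·(+11.88) = 453700 + (-21830) − (93780) = 338100 Pa.

338100 Pa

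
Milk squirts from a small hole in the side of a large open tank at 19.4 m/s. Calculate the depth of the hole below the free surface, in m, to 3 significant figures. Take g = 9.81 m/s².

Torricelli: v = √(2gh), so h = v²/(2g).
h = 19.4²/(2·9.81) = 376/19.62 = 19.2 m.

h ≈ 19.2 m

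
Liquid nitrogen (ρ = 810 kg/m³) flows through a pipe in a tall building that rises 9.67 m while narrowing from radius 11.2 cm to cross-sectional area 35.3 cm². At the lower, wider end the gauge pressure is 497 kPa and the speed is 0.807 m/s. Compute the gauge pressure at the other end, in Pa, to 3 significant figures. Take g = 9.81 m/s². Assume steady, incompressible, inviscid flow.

P₂ ≈ 388000 Pa

By continuity, v₂ = v₁·A₁/A₂ = 0.807·(394/35.3) = 9.01 m/s.
Energy conservation along the streamline gives P₂ = P₁ − ½ρ(v₂² − v₁²) − ρg(h₂ − h₁).
P₂ = 497000 + ½·810·(0.807² − 9.01²) − 810·9.81·(+9.67) = 497000 + (-32600) − (76800) = 388000 Pa.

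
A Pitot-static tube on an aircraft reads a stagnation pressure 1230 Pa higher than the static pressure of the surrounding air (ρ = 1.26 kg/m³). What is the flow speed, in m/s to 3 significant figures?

Bernoulli between the free stream and the stagnation point: ½ρv² = P_stag − P_static.
v = √(2ΔP/ρ) = √(2·1230/1.26) = 44.2 m/s.

v = 44.2 m/s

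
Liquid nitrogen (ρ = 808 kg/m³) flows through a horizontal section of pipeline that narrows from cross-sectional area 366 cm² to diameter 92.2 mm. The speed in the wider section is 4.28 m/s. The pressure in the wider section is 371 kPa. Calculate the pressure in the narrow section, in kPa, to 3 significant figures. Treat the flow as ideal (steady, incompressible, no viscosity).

The volume flow rate is constant, so v₂ = (A₁/A₂)v₁ = (366/66.8)·4.28 = 23.5 m/s.
Along the horizontal streamline, P + ½ρv² is constant.
P₂ = P₁ − ½ρ(v₂² − v₁²) = 371000 − ½·808·(23.5² − 4.28²) = 371000 − 215000 = 156000 Pa.

P₂ ≈ 156 kPa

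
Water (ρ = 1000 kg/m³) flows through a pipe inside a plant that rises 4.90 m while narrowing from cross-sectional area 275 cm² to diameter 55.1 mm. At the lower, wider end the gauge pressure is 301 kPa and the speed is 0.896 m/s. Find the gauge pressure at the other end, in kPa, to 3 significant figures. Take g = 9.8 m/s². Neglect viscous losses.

Mass conservation (A₁v₁ = A₂v₂) gives v₂ = 0.896 × 275/23.8 = 10.3 m/s.
Energy conservation along the streamline gives P₂ = P₁ − ½ρ(v₂² − v₁²) − ρg(h₂ − h₁).
P₂ = 301000 + ½·1000·(0.896² − 10.3²) − 1000·9.8·(+4.90) = 301000 + (-53000) − (48000) = 200000 Pa.

P₂ = 200 kPa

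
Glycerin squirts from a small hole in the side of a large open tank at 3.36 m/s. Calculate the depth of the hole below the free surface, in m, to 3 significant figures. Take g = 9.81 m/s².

Torricelli: v = √(2gh), so h = v²/(2g).
h = 3.36²/(2·9.81) = 11.3/19.62 = 0.575 m.

h ≈ 0.575 m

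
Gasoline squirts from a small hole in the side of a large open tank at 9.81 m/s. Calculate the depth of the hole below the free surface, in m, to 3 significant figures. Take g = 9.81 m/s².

4.91 m

Inverting v = √(2gh) gives h = v² / 2g.
h = 9.81²/(2·9.81) = 96.2/19.62 = 4.91 m.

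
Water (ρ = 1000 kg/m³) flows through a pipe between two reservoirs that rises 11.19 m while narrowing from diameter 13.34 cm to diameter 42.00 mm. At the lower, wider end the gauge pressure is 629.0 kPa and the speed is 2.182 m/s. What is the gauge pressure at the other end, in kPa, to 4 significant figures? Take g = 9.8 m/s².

P₂ ≈ 279.4 kPa

By continuity, v₂ = v₁·A₁/A₂ = 2.182·(139.8/13.85) = 22.01 m/s.
Bernoulli: P₁ + ½ρv₁² + ρg h₁ = P₂ + ½ρv₂² + ρg h₂, so P₂ = P₁ + ½ρ(v₁² − v₂²) − ρg(h₂ − h₁).
P₂ = 629000 + ½·1000·(2.182² − 22.01²) − 1000·9.8·(+11.19) = 629000 + (-239900) − (109700) = 279400 Pa.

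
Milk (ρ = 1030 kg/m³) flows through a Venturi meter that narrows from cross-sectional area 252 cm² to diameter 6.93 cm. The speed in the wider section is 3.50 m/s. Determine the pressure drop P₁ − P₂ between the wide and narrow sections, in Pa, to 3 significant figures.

The volume flow rate is constant, so v₂ = (A₁/A₂)v₁ = (252/37.7)·3.50 = 23.4 m/s.
The pipe is horizontal, so Bernoulli reduces to P₁ + ½ρv₁² = P₂ + ½ρv₂².
P₁ − P₂ = ½·1030·(23.4² − 3.50²) = ½·1030·535 = 275000 Pa.

ΔP ≈ 275000 Pa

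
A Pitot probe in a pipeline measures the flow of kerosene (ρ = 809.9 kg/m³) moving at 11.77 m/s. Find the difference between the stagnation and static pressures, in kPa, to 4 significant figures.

The dynamic pressure equals the rise in static pressure at the stagnation point: ΔP = ½ρv².
ΔP = ½·809.9·11.77² = 56100 Pa.

56.10 kPa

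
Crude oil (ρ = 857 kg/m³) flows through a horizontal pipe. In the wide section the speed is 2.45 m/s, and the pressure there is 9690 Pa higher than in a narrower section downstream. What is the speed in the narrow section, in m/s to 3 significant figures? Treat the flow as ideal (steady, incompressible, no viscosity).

5.35 m/s

Along the level pipe P + ½ρv² is conserved, hence v₂² = v₁² + 2(P₁ − P₂)/ρ.
v₂ = √(2.45² + 2·9690/857) = √(6.00 + 22.6) = 5.35 m/s.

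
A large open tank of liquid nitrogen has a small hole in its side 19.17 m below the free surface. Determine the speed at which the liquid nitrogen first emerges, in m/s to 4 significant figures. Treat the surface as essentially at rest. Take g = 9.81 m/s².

With the surface at rest and both surface and jet at atmospheric pressure, Bernoulli gives ρg h = ½ρv², so v = √(2gh) = √(2·9.81·19.17) = 19.39 m/s.

v ≈ 19.39 m/s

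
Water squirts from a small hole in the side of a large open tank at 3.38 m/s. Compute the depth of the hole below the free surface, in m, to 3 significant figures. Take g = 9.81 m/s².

Inverting v = √(2gh) gives h = v² / 2g.
h = 3.38²/(2·9.81) = 11.4/19.62 = 0.582 m.

0.582 m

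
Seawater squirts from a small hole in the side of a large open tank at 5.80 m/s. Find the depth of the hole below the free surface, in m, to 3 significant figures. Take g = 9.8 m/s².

1.72 m

Inverting v = √(2gh) gives h = v² / 2g.
h = 5.80²/(2·9.8) = 33.6/19.60 = 1.72 m.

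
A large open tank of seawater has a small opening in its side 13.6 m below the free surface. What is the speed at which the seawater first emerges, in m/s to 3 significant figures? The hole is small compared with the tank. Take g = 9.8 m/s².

v = 16.3 m/s

With the surface at rest and both surface and jet at atmospheric pressure, Bernoulli gives ρg h = ½ρv², so v = √(2gh) = √(2·9.8·13.6) = 16.3 m/s.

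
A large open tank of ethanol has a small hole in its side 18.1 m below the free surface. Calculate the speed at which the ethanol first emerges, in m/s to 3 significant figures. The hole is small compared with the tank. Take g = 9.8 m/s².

The surface is effectively still and both ends are open, so ½v² = gh and v = √(2·9.8·18.1) = 18.8 m/s.

18.8 m/s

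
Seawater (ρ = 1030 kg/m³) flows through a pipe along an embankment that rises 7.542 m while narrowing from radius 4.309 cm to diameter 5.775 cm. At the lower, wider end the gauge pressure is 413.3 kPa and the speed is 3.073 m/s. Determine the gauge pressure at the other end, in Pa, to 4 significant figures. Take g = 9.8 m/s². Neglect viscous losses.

P₂ = 317900 Pa

By continuity, v₂ = v₁·A₁/A₂ = 3.073·(58.33/26.19) = 6.843 m/s.
Applying Bernoulli between the two ends and solving for P₂: P₂ = P₁ + ½ρ(v₁² − v₂²) − ρgΔh.
P₂ = 413300 + ½·1030·(3.073² − 6.843²) − 1030·9.8·(+7.542) = 413300 + (-19260) − (76130) = 317900 Pa.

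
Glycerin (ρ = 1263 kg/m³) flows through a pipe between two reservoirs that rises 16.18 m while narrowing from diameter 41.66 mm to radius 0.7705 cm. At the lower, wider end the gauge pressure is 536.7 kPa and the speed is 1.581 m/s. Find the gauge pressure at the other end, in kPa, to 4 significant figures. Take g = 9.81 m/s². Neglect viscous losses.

P₂ ≈ 253.5 kPa

The volume flow rate is constant, so v₂ = (A₁/A₂)v₁ = (13.63/1.865)·1.581 = 11.55 m/s.
Applying Bernoulli between the two ends and solving for P₂: P₂ = P₁ + ½ρ(v₁² − v₂²) − ρgΔh.
P₂ = 536700 + ½·1263·(1.581² − 11.55²) − 1263·9.81·(+16.18) = 536700 + (-82740) − (200500) = 253500 Pa.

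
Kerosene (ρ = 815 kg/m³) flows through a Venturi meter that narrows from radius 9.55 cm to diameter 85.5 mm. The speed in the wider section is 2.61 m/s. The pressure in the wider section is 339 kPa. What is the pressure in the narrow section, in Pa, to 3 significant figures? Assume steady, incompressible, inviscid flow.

273000 Pa

By continuity, v₂ = v₁·A₁/A₂ = 2.61·(287/57.4) = 13.0 m/s.
Along the horizontal streamline, P + ½ρv² is constant.
P₂ = P₁ − ½ρ(v₂² − v₁²) = 339000 − ½·815·(13.0² − 2.61²) = 339000 − 66400 = 273000 Pa.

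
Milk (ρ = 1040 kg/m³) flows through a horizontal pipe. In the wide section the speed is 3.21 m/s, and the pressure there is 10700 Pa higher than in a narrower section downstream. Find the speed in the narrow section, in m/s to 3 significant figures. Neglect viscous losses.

With h₁ = h₂, rearranging Bernoulli gives v₂ = √(v₁² + 2ΔP/ρ).
v₂ = √(3.21² + 2·10700/1040) = √(10.3 + 20.6) = 5.56 m/s.

v₂ ≈ 5.56 m/s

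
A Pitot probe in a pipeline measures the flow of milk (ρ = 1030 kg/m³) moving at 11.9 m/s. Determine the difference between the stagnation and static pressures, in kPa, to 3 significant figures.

ΔP ≈ 72.9 kPa

The dynamic pressure equals the rise in static pressure at the stagnation point: ΔP = ½ρv².
ΔP = ½·1030·11.9² = 72900 Pa.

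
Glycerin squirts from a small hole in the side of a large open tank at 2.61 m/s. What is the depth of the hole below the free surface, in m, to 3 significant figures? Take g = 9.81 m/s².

h ≈ 0.347 m

For a small hole in a large open tank, ½v² = gh, giving h = v²/(2g).
h = 2.61²/(2·9.81) = 6.81/19.62 = 0.347 m.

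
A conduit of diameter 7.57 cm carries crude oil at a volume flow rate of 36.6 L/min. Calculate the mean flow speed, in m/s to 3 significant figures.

Q = 36.6 L/min = 0.000610 m³/s.
v = Q/A = 0.000610 / 0.00450 = 0.136 m/s.

v ≈ 0.136 m/s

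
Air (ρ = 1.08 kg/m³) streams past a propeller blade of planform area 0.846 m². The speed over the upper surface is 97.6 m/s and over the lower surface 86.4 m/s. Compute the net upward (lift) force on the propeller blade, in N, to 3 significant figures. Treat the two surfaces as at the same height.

F ≈ 941 N

From P + ½ρv² = const at equal height, P_low − P_up = ½ρ(v_up² − v_low²).
ΔP = ½·1.08·(97.6² − 86.4²) = 1110 Pa.
Lift = ΔP · A = 1110 × 0.846 = 941 N.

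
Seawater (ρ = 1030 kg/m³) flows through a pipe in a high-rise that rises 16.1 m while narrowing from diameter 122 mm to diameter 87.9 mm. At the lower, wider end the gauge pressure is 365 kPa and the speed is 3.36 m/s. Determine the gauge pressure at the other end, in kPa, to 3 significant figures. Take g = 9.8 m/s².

P₂ ≈ 187 kPa

By continuity, v₂ = v₁·A₁/A₂ = 3.36·(117/60.7) = 6.47 m/s.
Applying Bernoulli between the two ends and solving for P₂: P₂ = P₁ + ½ρ(v₁² − v₂²) − ρgΔh.
P₂ = 365000 + ½·1030·(3.36² − 6.47²) − 1030·9.8·(+16.1) = 365000 + (-15800) − (163000) = 187000 Pa.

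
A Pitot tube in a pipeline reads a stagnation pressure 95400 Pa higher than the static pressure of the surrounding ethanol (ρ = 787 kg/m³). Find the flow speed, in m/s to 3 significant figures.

15.6 m/s

Bernoulli between the free stream and the stagnation point: ½ρv² = P_stag − P_static.
v = √(2ΔP/ρ) = √(2·95400/787) = 15.6 m/s.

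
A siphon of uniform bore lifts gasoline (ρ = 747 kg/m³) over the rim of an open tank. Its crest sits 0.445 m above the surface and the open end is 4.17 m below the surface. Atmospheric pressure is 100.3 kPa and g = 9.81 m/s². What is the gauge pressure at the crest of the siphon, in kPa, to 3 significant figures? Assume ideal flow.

The outlet speed comes from Torricelli: v = √(2g·4.17) = 9.05 m/s.
With constant cross-section the crest speed equals v; applying Bernoulli from the surface up to the crest, P_top = P_atm − ½ρv² − ρg·h_top.
P_top = 100300 − ½·747·9.05² − 747·9.81·0.445 = 66500 Pa. So P_gauge = P_top − P_atm = -33800 Pa.

-33.8 kPa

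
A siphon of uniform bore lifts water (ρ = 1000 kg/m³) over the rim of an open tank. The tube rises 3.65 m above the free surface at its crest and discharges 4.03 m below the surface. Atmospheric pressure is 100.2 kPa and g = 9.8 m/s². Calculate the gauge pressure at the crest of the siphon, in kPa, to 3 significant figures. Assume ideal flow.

P_gauge = -75.3 kPa

The outlet speed comes from Torricelli: v = √(2g·4.03) = 8.89 m/s.
The bore is uniform, so the speed at the crest is the same v. Bernoulli surface→crest: P_atm = P_top + ½ρv² + ρg·h_top.
P_top = 100200 − ½·1000·8.89² − 1000·9.8·3.65 = 24900 Pa. So P_gauge = P_top − P_atm = -75300 Pa.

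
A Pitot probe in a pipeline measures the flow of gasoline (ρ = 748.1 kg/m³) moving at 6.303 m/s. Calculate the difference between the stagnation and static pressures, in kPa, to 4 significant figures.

The dynamic pressure equals the rise in static pressure at the stagnation point: ΔP = ½ρv².
ΔP = ½·748.1·6.303² = 14860 Pa.

ΔP = 14.86 kPa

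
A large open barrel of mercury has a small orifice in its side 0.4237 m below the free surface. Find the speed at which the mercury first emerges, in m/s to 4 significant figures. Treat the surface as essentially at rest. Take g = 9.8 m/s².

v ≈ 2.882 m/s

With the surface at rest and both surface and jet at atmospheric pressure, Bernoulli gives ρg h = ½ρv², so v = √(2gh) = √(2·9.8·0.4237) = 2.882 m/s.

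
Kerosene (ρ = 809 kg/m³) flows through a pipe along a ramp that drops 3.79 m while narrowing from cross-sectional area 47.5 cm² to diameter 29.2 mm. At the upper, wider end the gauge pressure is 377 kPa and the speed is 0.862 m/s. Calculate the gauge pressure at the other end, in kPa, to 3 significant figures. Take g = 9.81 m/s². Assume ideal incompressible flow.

Mass conservation (A₁v₁ = A₂v₂) gives v₂ = 0.862 × 47.5/6.70 = 6.11 m/s.
Applying Bernoulli between the two ends and solving for P₂: P₂ = P₁ + ½ρ(v₁² − v₂²) − ρgΔh.
P₂ = 377000 + ½·809·(0.862² − 6.11²) − 809·9.81·(−3.79) = 377000 + (-14800) − (-30100) = 392000 Pa.

P₂ ≈ 392 kPa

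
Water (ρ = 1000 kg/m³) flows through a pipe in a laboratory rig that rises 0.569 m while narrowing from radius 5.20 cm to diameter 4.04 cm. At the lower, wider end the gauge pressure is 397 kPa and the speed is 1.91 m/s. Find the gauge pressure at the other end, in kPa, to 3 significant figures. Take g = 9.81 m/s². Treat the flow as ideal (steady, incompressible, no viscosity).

P₂ = 313 kPa

By continuity, v₂ = v₁·A₁/A₂ = 1.91·(84.9/12.8) = 12.7 m/s.
Energy conservation along the streamline gives P₂ = P₁ − ½ρ(v₂² − v₁²) − ρg(h₂ − h₁).
P₂ = 397000 + ½·1000·(1.91² − 12.7²) − 1000·9.81·(+0.569) = 397000 + (-78300) − (5580) = 313000 Pa.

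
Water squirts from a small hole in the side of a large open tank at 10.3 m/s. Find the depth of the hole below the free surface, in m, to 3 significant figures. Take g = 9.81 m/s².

5.41 m

Inverting v = √(2gh) gives h = v² / 2g.
h = 10.3²/(2·9.81) = 106/19.62 = 5.41 m.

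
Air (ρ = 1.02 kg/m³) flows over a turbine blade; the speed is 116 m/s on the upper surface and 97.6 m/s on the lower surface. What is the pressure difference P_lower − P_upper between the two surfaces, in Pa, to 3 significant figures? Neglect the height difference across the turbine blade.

ΔP ≈ 2000 Pa

The pressure is lower where the speed is higher: ΔP = ½ρ(v_up² − v_low²).
ΔP = ½·1.02·(116² − 97.6²) = 2000 Pa.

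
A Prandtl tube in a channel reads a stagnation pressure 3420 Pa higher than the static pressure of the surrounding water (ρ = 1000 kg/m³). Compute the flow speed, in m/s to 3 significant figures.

The dynamic pressure equals the rise in static pressure at the stagnation point: ΔP = ½ρv².
v = √(2ΔP/ρ) = √(2·3420/1000) = 2.62 m/s.

v ≈ 2.62 m/s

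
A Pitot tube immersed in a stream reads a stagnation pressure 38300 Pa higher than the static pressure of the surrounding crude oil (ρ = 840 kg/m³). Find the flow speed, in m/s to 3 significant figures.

At the stagnation point the flow is brought to rest, so Bernoulli gives P_stag − P_static = ½ρv².
v = √(2ΔP/ρ) = √(2·38300/840) = 9.55 m/s.

9.55 m/s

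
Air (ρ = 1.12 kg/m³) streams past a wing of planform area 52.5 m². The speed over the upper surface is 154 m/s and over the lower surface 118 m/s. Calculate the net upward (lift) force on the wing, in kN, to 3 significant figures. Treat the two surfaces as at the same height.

From P + ½ρv² = const at equal height, P_low − P_up = ½ρ(v_up² − v_low²).
ΔP = ½·1.12·(154² − 118²) = 5480 Pa.
Lift = ΔP · A = 5480 × 52.5 = 288000 N.

288 kN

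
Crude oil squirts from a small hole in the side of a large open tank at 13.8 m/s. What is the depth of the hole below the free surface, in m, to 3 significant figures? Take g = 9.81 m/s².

h = 9.71 m

For a small hole in a large open tank, ½v² = gh, giving h = v²/(2g).
h = 13.8²/(2·9.81) = 190/19.62 = 9.71 m.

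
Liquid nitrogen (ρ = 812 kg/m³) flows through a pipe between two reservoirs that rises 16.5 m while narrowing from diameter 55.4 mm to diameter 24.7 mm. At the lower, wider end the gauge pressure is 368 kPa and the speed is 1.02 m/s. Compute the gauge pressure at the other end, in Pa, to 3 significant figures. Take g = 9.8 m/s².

P₂ ≈ 226000 Pa

Mass conservation (A₁v₁ = A₂v₂) gives v₂ = 1.02 × 24.1/4.79 = 5.13 m/s.
Energy conservation along the streamline gives P₂ = P₁ − ½ρ(v₂² − v₁²) − ρg(h₂ − h₁).
P₂ = 368000 + ½·812·(1.02² − 5.13²) − 812·9.8·(+16.5) = 368000 + (-10300) − (131000) = 226000 Pa.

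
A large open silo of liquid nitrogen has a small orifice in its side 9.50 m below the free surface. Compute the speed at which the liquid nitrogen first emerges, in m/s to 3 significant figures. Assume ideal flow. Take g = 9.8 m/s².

v = 13.6 m/s

With the surface at rest and both surface and jet at atmospheric pressure, Bernoulli gives ρg h = ½ρv², so v = √(2gh) = √(2·9.8·9.50) = 13.6 m/s.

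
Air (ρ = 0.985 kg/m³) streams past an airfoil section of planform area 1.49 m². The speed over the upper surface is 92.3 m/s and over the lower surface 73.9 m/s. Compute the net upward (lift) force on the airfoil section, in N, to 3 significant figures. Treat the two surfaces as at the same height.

F ≈ 2240 N

The faster flow above has the lower pressure; Bernoulli (same height) gives ΔP = ½ρ(v_up² − v_low²).
ΔP = ½·0.985·(92.3² − 73.9²) = 1510 Pa.
Lift = ΔP · A = 1510 × 1.49 = 2240 N.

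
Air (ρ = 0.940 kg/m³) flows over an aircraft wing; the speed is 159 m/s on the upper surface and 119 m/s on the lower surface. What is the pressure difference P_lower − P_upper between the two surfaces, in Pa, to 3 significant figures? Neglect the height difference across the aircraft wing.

ΔP = 5230 Pa

The pressure is lower where the speed is higher: ΔP = ½ρ(v_up² − v_low²).
ΔP = ½·0.940·(159² − 119²) = 5230 Pa.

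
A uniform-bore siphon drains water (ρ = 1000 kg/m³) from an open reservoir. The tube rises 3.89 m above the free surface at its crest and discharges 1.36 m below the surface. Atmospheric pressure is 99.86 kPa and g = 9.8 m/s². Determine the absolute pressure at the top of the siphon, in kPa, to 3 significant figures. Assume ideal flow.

The outlet speed comes from Torricelli: v = √(2g·1.36) = 5.16 m/s.
Continuity keeps v the same throughout the tube; from surface to crest, P_atm + 0 = P_top + ½ρv² + ρg·h_top.
P_top = 99860 − ½·1000·5.16² − 1000·9.8·3.89 = 48400 Pa.

P_top = 48.4 kPa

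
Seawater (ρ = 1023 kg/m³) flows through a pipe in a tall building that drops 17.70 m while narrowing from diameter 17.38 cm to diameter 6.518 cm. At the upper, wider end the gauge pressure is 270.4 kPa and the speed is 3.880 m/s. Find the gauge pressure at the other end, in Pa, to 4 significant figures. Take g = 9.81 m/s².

By continuity, v₂ = v₁·A₁/A₂ = 3.880·(237.2/33.37) = 27.59 m/s.
Bernoulli: P₁ + ½ρv₁² + ρg h₁ = P₂ + ½ρv₂² + ρg h₂, so P₂ = P₁ + ½ρ(v₁² − v₂²) − ρg(h₂ − h₁).
P₂ = 270400 + ½·1023·(3.880² − 27.59²) − 1023·9.81·(−17.70) = 270400 + (-381600) − (-177600) = 66460 Pa.

P₂ = 66460 Pa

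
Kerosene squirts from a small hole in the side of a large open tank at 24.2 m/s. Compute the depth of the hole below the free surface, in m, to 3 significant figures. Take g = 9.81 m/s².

For a small hole in a large open tank, ½v² = gh, giving h = v²/(2g).
h = 24.2²/(2·9.81) = 586/19.62 = 29.8 m.

h ≈ 29.8 m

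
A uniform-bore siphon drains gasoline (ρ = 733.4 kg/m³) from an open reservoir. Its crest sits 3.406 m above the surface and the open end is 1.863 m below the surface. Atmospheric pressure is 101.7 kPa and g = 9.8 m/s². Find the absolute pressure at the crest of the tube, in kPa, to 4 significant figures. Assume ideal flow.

The outlet speed comes from Torricelli: v = √(2g·1.863) = 6.043 m/s.
With constant cross-section the crest speed equals v; applying Bernoulli from the surface up to the crest, P_top = P_atm − ½ρv² − ρg·h_top.
P_top = 101700 − ½·733.4·6.043² − 733.4·9.8·3.406 = 63830 Pa.

P_top ≈ 63.83 kPa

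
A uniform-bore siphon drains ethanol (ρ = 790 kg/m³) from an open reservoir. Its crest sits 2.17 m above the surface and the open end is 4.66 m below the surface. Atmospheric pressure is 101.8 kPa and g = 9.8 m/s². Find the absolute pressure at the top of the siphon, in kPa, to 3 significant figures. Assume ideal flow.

The outlet speed comes from Torricelli: v = √(2g·4.66) = 9.56 m/s.
With constant cross-section the crest speed equals v; applying Bernoulli from the surface up to the crest, P_top = P_atm − ½ρv² − ρg·h_top.
P_top = 101800 − ½·790·9.56² − 790·9.8·2.17 = 48900 Pa.

48.9 kPa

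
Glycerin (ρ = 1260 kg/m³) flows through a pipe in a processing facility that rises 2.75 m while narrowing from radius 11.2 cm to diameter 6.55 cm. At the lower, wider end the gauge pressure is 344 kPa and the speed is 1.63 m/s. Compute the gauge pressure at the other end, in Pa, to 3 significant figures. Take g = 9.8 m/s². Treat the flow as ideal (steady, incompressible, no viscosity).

82800 Pa

The volume flow rate is constant, so v₂ = (A₁/A₂)v₁ = (394/33.7)·1.63 = 19.1 m/s.
Applying Bernoulli between the two ends and solving for P₂: P₂ = P₁ + ½ρ(v₁² − v₂²) − ρgΔh.
P₂ = 344000 + ½·1260·(1.63² − 19.1²) − 1260·9.8·(+2.75) = 344000 + (-227000) − (34000) = 82800 Pa.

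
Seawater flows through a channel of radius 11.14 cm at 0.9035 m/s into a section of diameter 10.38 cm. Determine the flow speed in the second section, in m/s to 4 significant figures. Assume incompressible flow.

v₂ ≈ 4.163 m/s

Continuity gives A₁v₁ = A₂v₂, so v₂ = (389.9 cm²)/(84.62 cm²) × 0.9035 m/s = 4.163 m/s.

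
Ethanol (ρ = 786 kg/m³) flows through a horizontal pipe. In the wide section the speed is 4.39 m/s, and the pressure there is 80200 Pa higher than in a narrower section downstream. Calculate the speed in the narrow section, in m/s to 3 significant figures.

v₂ = 14.9 m/s

With h₁ = h₂, rearranging Bernoulli gives v₂ = √(v₁² + 2ΔP/ρ).
v₂ = √(4.39² + 2·80200/786) = √(19.3 + 204) = 14.9 m/s.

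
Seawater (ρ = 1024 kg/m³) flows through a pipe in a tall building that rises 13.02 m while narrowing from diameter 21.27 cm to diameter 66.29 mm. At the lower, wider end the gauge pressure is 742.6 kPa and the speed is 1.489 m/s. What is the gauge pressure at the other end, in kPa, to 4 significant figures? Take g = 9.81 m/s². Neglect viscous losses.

492.6 kPa

Mass conservation (A₁v₁ = A₂v₂) gives v₂ = 1.489 × 355.3/34.51 = 15.33 m/s.
Bernoulli: P₁ + ½ρv₁² + ρg h₁ = P₂ + ½ρv₂² + ρg h₂, so P₂ = P₁ + ½ρ(v₁² − v₂²) − ρg(h₂ − h₁).
P₂ = 742600 + ½·1024·(1.489² − 15.33²) − 1024·9.81·(+13.02) = 742600 + (-119200) − (130800) = 492600 Pa.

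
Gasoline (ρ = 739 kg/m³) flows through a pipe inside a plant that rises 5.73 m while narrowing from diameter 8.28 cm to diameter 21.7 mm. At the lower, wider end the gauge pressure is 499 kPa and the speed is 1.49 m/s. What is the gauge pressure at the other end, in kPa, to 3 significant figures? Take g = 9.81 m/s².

By continuity, v₂ = v₁·A₁/A₂ = 1.49·(53.8/3.70) = 21.7 m/s.
Bernoulli: P₁ + ½ρv₁² + ρg h₁ = P₂ + ½ρv₂² + ρg h₂, so P₂ = P₁ + ½ρ(v₁² − v₂²) − ρg(h₂ − h₁).
P₂ = 499000 + ½·739·(1.49² − 21.7²) − 739·9.81·(+5.73) = 499000 + (-173000) − (41500) = 284000 Pa.

284 kPa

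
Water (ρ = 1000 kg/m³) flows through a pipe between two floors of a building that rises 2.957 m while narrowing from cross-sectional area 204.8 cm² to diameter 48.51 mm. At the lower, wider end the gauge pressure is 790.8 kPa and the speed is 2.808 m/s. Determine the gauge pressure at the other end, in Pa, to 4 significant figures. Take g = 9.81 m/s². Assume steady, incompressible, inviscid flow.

The volume flow rate is constant, so v₂ = (A₁/A₂)v₁ = (204.8/18.48)·2.808 = 31.12 m/s.
Energy conservation along the streamline gives P₂ = P₁ − ½ρ(v₂² − v₁²) − ρg(h₂ − h₁).
P₂ = 790800 + ½·1000·(2.808² − 31.12²) − 1000·9.81·(+2.957) = 790800 + (-480100) − (29010) = 281700 Pa.

P₂ ≈ 281700 Pa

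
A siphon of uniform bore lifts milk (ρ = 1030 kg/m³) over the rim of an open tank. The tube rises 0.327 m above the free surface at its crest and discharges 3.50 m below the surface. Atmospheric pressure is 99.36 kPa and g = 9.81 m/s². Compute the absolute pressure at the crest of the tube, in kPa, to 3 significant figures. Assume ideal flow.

P_top ≈ 60.7 kPa

From the surface to the outlet (both open to atmosphere, surface at rest): v = √(2g·h_out) = √(2·9.81·3.50) = 8.29 m/s.
Continuity keeps v the same throughout the tube; from surface to crest, P_atm + 0 = P_top + ½ρv² + ρg·h_top.
P_top = 99360 − ½·1030·8.29² − 1030·9.81·0.327 = 60700 Pa.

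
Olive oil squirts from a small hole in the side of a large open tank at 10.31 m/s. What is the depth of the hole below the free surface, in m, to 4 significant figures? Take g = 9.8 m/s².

Torricelli: v = √(2gh), so h = v²/(2g).
h = 10.31²/(2·9.8) = 106.3/19.60 = 5.423 m.

h ≈ 5.423 m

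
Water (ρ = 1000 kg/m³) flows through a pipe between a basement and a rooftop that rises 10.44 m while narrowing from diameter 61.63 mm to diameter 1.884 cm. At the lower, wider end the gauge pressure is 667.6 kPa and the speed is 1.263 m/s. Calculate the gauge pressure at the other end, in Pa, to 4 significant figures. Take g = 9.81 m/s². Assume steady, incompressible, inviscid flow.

474600 Pa

By continuity, v₂ = v₁·A₁/A₂ = 1.263·(29.83/2.788) = 13.52 m/s.
Energy conservation along the streamline gives P₂ = P₁ − ½ρ(v₂² − v₁²) − ρg(h₂ − h₁).
P₂ = 667600 + ½·1000·(1.263² − 13.52²) − 1000·9.81·(+10.44) = 667600 + (-90530) − (102400) = 474600 Pa.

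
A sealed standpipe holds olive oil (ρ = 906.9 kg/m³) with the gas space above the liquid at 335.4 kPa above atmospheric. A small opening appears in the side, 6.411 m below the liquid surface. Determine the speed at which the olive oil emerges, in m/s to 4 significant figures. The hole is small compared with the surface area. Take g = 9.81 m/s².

v = 29.42 m/s

Take point 1 at the surface (v₁ ≈ 0) and point 2 at the hole (at atmospheric pressure). Bernoulli: P₁ + ρg h = P_atm + ½ρv₂².
With P₁ − P_atm = 335400 Pa, v₂ = √(2gh + 2ΔP/ρ) = √(2·9.81·6.411 + 2·335400/906.9) = 29.42 m/s.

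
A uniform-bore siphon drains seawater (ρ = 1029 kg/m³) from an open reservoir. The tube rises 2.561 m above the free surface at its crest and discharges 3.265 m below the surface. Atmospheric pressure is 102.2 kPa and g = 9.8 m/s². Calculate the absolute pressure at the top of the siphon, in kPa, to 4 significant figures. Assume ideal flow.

Bernoulli surface→outlet gives ½v² = g·h_out, so v = √(2·9.8·3.265) = 8.000 m/s.
With constant cross-section the crest speed equals v; applying Bernoulli from the surface up to the crest, P_top = P_atm − ½ρv² − ρg·h_top.
P_top = 102200 − ½·1029·8.000² − 1029·9.8·2.561 = 43450 Pa.

P_top ≈ 43.45 kPa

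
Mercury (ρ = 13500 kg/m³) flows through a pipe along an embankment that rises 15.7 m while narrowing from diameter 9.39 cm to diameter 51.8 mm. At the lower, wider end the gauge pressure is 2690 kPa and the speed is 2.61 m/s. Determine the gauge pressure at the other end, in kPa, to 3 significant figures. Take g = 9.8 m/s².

Mass conservation (A₁v₁ = A₂v₂) gives v₂ = 2.61 × 69.3/21.1 = 8.58 m/s.
Bernoulli: P₁ + ½ρv₁² + ρg h₁ = P₂ + ½ρv₂² + ρg h₂, so P₂ = P₁ + ½ρ(v₁² − v₂²) − ρg(h₂ − h₁).
P₂ = 2690000 + ½·13500·(2.61² − 8.58²) − 13500·9.8·(+15.7) = 2690000 + (-451000) − (2080000) = 162000 Pa.

P₂ ≈ 162 kPa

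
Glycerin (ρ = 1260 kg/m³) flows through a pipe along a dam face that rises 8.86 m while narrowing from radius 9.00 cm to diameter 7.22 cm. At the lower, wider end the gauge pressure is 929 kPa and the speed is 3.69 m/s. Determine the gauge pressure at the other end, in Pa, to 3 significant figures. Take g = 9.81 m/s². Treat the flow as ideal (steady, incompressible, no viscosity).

497000 Pa

Mass conservation (A₁v₁ = A₂v₂) gives v₂ = 3.69 × 254/40.9 = 22.9 m/s.
Energy conservation along the streamline gives P₂ = P₁ − ½ρ(v₂² − v₁²) − ρg(h₂ − h₁).
P₂ = 929000 + ½·1260·(3.69² − 22.9²) − 1260·9.81·(+8.86) = 929000 + (-323000) − (110000) = 497000 Pa.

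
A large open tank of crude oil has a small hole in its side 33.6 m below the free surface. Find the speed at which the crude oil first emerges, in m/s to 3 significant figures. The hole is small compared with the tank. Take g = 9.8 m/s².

With the surface at rest and both surface and jet at atmospheric pressure, Bernoulli gives ρg h = ½ρv², so v = √(2gh) = √(2·9.8·33.6) = 25.7 m/s.

v ≈ 25.7 m/s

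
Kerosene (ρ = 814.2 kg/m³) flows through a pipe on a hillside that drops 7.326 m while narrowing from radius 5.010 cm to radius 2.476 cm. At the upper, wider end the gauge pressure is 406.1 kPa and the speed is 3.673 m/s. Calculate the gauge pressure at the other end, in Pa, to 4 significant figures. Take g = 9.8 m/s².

378000 Pa

Mass conservation (A₁v₁ = A₂v₂) gives v₂ = 3.673 × 78.85/19.26 = 15.04 m/s.
Applying Bernoulli between the two ends and solving for P₂: P₂ = P₁ + ½ρ(v₁² − v₂²) − ρgΔh.
P₂ = 406100 + ½·814.2·(3.673² − 15.04²) − 814.2·9.8·(−7.326) = 406100 + (-86570) − (-58460) = 378000 Pa.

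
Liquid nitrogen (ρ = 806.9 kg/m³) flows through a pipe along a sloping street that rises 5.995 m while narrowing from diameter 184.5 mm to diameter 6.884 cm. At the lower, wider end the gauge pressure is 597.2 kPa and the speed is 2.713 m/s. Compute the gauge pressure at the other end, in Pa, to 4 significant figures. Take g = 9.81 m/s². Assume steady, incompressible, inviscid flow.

Mass conservation (A₁v₁ = A₂v₂) gives v₂ = 2.713 × 267.4/37.22 = 19.49 m/s.
Bernoulli: P₁ + ½ρv₁² + ρg h₁ = P₂ + ½ρv₂² + ρg h₂, so P₂ = P₁ + ½ρ(v₁² − v₂²) − ρg(h₂ − h₁).
P₂ = 597200 + ½·806.9·(2.713² − 19.49²) − 806.9·9.81·(+5.995) = 597200 + (-150200) − (47450) = 399500 Pa.

P₂ ≈ 399500 Pa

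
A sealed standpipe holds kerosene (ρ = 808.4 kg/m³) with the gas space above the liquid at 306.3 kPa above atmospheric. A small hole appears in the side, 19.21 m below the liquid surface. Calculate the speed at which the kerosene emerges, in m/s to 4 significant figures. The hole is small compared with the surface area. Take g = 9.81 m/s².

Take point 1 at the surface (v₁ ≈ 0) and point 2 at the hole (at atmospheric pressure). Bernoulli: P₁ + ρg h = P_atm + ½ρv₂².
With P₁ − P_atm = 306300 Pa, v₂ = √(2gh + 2ΔP/ρ) = √(2·9.81·19.21 + 2·306300/808.4) = 33.69 m/s.

v ≈ 33.69 m/s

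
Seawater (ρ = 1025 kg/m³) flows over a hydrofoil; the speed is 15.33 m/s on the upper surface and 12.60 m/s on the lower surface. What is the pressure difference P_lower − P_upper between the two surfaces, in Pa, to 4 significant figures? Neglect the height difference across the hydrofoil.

With negligible Δh, P + ½ρv² is constant, so P_low − P_up = ½ρ(v_up² − v_low²).
ΔP = ½·1025·(15.33² − 12.60²) = 39080 Pa.

39080 Pa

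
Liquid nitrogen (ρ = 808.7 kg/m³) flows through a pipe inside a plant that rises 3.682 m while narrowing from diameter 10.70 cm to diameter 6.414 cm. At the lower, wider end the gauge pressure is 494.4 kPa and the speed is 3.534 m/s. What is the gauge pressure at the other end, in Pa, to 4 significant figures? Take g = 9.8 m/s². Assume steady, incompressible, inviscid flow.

The volume flow rate is constant, so v₂ = (A₁/A₂)v₁ = (89.92/32.31)·3.534 = 9.835 m/s.
Energy conservation along the streamline gives P₂ = P₁ − ½ρ(v₂² − v₁²) − ρg(h₂ − h₁).
P₂ = 494400 + ½·808.7·(3.534² − 9.835²) − 808.7·9.8·(+3.682) = 494400 + (-34060) − (29180) = 431200 Pa.

431200 Pa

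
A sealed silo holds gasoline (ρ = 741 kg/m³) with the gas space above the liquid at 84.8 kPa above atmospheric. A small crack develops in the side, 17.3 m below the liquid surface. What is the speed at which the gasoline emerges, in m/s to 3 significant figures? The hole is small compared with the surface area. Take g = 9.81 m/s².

Take point 1 at the surface (v₁ ≈ 0) and point 2 at the hole (at atmospheric pressure). Bernoulli: P₁ + ρg h = P_atm + ½ρv₂².
With P₁ − P_atm = 84800 Pa, v₂ = √(2gh + 2ΔP/ρ) = √(2·9.81·17.3 + 2·84800/741) = 23.8 m/s.

v ≈ 23.8 m/s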